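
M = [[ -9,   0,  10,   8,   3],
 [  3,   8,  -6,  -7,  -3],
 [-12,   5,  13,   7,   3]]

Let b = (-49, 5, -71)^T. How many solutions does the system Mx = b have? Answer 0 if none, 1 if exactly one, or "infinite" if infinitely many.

Row reduce the augmented matrix [M | b].
R2 ← R2 + (1/3)·R1: [0, 8, -8/3, -13/3, -2, -34/3]
R3 ← R3 − (4/3)·R1: [0, 5, -1/3, -11/3, -1, -17/3]
R3 ← R3 − (5/8)·R2: [0, 0, 4/3, -23/24, 1/4, 17/12]
The echelon form has 3 nonzero rows, and every pivot lies in the first 5 columns, so rank(M) = rank([M|b]) = 3.
The system is consistent.
rank = 3 < 5 unknowns, so there are infinitely many solutions.

infinite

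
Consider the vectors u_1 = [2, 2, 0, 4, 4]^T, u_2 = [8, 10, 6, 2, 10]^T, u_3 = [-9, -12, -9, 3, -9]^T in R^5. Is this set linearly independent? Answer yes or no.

Form the matrix with these vectors as rows and row reduce.
R2 ← R2 − (4)·R1: [0, 2, 6, -14, -6]
R3 ← R3 + (9/2)·R1: [0, -3, -9, 21, 9]
R3 ← R3 + (3/2)·R2: [0, 0, 0, 0, 0]
2 nonzero rows, so the 3 vectors span a space of dimension 2.
Since 2 < 3, the vectors are linearly dependent.

no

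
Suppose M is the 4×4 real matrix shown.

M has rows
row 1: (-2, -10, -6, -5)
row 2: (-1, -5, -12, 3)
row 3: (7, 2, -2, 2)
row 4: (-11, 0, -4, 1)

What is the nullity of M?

Row reduce to echelon form.
R2 ← R2 − (1/2)·R1: [0, 0, -9, 11/2]
R3 ← R3 + (7/2)·R1: [0, -33, -23, -31/2]
R4 ← R4 − (11/2)·R1: [0, 55, 29, 57/2]
Swap R2 ↔ R3
R4 ← R4 + (5/3)·R2: [0, 0, -28/3, 8/3]
R4 ← R4 − (28/27)·R3: [0, 0, 0, -82/27]
4 nonzero rows, so rank(M) = 4.
M has 4 columns; by rank–nullity, nullity = 4 − 4 = 0.

0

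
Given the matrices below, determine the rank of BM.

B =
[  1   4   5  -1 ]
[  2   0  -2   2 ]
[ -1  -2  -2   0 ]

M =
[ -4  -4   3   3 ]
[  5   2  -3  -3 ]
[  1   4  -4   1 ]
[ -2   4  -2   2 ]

2

First compute BM:
[[ 23,  20, -27,  -6],
 [-14,  -8,  10,   8],
 [ -8,  -8,  11,   1]]
Now row reduce the product.
R2 ← R2 + (14/23)·R1: [0, 96/23, -148/23, 100/23]
R3 ← R3 + (8/23)·R1: [0, -24/23, 37/23, -25/23]
R3 ← R3 + (1/4)·R2: [0, 0, 0, 0]
2 nonzero rows, so rank(BM) = 2.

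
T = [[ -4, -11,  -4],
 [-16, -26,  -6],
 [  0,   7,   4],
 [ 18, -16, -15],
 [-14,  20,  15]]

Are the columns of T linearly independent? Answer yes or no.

Row reduce T to echelon form.
R2 ← R2 − (4)·R1: [0, 18, 10]
R4 ← R4 + (9/2)·R1: [0, -131/2, -33]
R5 ← R5 − (7/2)·R1: [0, 117/2, 29]
R3 ← R3 − (7/18)·R2: [0, 0, 1/9]
R4 ← R4 + (131/36)·R2: [0, 0, 61/18]
R5 ← R5 − (13/4)·R2: [0, 0, -7/2]
R4 ← R4 − (61/2)·R3: [0, 0, 0]
R5 ← R5 + (63/2)·R3: [0, 0, 0]
3 pivots among 3 columns.
Every column is a pivot column, so the columns are linearly independent.

yes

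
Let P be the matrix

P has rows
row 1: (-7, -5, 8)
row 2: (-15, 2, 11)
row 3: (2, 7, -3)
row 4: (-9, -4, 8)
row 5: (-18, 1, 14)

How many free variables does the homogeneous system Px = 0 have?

Row reduce to echelon form.
R2 ← R2 − (15/7)·R1: [0, 89/7, -43/7]
R3 ← R3 + (2/7)·R1: [0, 39/7, -5/7]
R4 ← R4 − (9/7)·R1: [0, 17/7, -16/7]
R5 ← R5 − (18/7)·R1: [0, 97/7, -46/7]
R3 ← R3 − (39/89)·R2: [0, 0, 176/89]
R4 ← R4 − (17/89)·R2: [0, 0, -99/89]
R5 ← R5 − (97/89)·R2: [0, 0, 11/89]
R4 ← R4 + (9/16)·R3: [0, 0, 0]
R5 ← R5 − (1/16)·R3: [0, 0, 0]
3 nonzero rows, so rank(P) = 3.
P has 3 columns; by rank–nullity, nullity = 3 − 3 = 0.

0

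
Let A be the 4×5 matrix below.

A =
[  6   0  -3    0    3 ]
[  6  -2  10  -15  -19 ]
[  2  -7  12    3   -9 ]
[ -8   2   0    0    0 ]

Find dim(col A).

4

Row reduce to echelon form.
R2 ← R2 − R1: [0, -2, 13, -15, -22]
R3 ← R3 − (1/3)·R1: [0, -7, 13, 3, -10]
R4 ← R4 + (4/3)·R1: [0, 2, -4, 0, 4]
R3 ← R3 − (7/2)·R2: [0, 0, -65/2, 111/2, 67]
R4 ← R4 + R2: [0, 0, 9, -15, -18]
R4 ← R4 + (18/65)·R3: [0, 0, 0, 24/65, 36/65]
Echelon form has 4 nonzero rows, so rank(A) = 4.
The column space has dimension equal to the rank: 4.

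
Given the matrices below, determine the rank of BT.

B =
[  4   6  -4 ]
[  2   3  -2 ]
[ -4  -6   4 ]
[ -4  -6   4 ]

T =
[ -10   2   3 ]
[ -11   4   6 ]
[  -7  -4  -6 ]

First compute BT:
[[-78,  48,  72],
 [-39,  24,  36],
 [ 78, -48, -72],
 [ 78, -48, -72]]
Now row reduce the product.
R2 ← R2 − (1/2)·R1: [0, 0, 0]
R3 ← R3 + R1: [0, 0, 0]
R4 ← R4 + R1: [0, 0, 0]
1 nonzero row, so rank(BT) = 1.

1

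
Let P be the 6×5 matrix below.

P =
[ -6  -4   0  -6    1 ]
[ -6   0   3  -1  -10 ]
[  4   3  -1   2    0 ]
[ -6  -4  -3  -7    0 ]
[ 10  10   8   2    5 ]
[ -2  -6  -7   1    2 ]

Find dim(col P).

Row reduce to echelon form.
R2 ← R2 − R1: [0, 4, 3, 5, -11]
R3 ← R3 + (2/3)·R1: [0, 1/3, -1, -2, 2/3]
R4 ← R4 − R1: [0, 0, -3, -1, -1]
R5 ← R5 + (5/3)·R1: [0, 10/3, 8, -8, 20/3]
R6 ← R6 − (1/3)·R1: [0, -14/3, -7, 3, 5/3]
R3 ← R3 − (1/12)·R2: [0, 0, -5/4, -29/12, 19/12]
R5 ← R5 − (5/6)·R2: [0, 0, 11/2, -73/6, 95/6]
R6 ← R6 + (7/6)·R2: [0, 0, -7/2, 53/6, -67/6]
R4 ← R4 − (12/5)·R3: [0, 0, 0, 24/5, -24/5]
R5 ← R5 + (22/5)·R3: [0, 0, 0, -114/5, 114/5]
R6 ← R6 − (14/5)·R3: [0, 0, 0, 78/5, -78/5]
R5 ← R5 + (19/4)·R4: [0, 0, 0, 0, 0]
R6 ← R6 − (13/4)·R4: [0, 0, 0, 0, 0]
Echelon form has 4 nonzero rows, so rank(P) = 4.
The column space has dimension equal to the rank: 4.

4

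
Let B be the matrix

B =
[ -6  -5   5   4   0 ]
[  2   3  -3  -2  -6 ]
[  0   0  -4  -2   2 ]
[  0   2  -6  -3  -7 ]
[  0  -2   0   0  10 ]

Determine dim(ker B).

2

Row reduce to echelon form.
R2 ← R2 + (1/3)·R1: [0, 4/3, -4/3, -2/3, -6]
R4 ← R4 − (3/2)·R2: [0, 0, -4, -2, 2]
R5 ← R5 + (3/2)·R2: [0, 0, -2, -1, 1]
R4 ← R4 − R3: [0, 0, 0, 0, 0]
R5 ← R5 − (1/2)·R3: [0, 0, 0, 0, 0]
3 nonzero rows, so rank(B) = 3.
B has 5 columns; by rank–nullity, nullity = 5 − 3 = 2.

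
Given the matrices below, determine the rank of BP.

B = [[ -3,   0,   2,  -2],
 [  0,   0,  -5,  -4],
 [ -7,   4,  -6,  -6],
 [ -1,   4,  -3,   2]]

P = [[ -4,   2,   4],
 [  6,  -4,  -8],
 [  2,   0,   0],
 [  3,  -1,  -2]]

2

First compute BP:
[[ 10,  -4,  -8],
 [-22,   4,   8],
 [ 22, -24, -48],
 [ 28, -20, -40]]
Now row reduce the product.
R2 ← R2 + (11/5)·R1: [0, -24/5, -48/5]
R3 ← R3 − (11/5)·R1: [0, -76/5, -152/5]
R4 ← R4 − (14/5)·R1: [0, -44/5, -88/5]
R3 ← R3 − (19/6)·R2: [0, 0, 0]
R4 ← R4 − (11/6)·R2: [0, 0, 0]
2 nonzero rows, so rank(BP) = 2.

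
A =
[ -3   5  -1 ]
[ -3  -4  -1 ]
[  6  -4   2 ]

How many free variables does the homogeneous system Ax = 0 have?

1

Row reduce to echelon form.
R2 ← R2 − R1: [0, -9, 0]
R3 ← R3 + (2)·R1: [0, 6, 0]
R3 ← R3 + (2/3)·R2: [0, 0, 0]
2 nonzero rows, so rank(A) = 2.
A has 3 columns; by rank–nullity, nullity = 3 − 2 = 1.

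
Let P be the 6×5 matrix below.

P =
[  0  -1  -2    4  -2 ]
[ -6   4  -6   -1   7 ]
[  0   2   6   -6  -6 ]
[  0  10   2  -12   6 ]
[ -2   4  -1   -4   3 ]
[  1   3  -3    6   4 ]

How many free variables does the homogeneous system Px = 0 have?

0

Row reduce to echelon form.
Swap R1 ↔ R2
R5 ← R5 − (1/3)·R1: [0, 8/3, 1, -11/3, 2/3]
R6 ← R6 + (1/6)·R1: [0, 11/3, -4, 35/6, 31/6]
R3 ← R3 + (2)·R2: [0, 0, 2, 2, -10]
R4 ← R4 + (10)·R2: [0, 0, -18, 28, -14]
R5 ← R5 + (8/3)·R2: [0, 0, -13/3, 7, -14/3]
R6 ← R6 + (11/3)·R2: [0, 0, -34/3, 41/2, -13/6]
R4 ← R4 + (9)·R3: [0, 0, 0, 46, -104]
R5 ← R5 + (13/6)·R3: [0, 0, 0, 34/3, -79/3]
R6 ← R6 + (17/3)·R3: [0, 0, 0, 191/6, -353/6]
R5 ← R5 − (17/69)·R4: [0, 0, 0, 0, -49/69]
R6 ← R6 − (191/276)·R4: [0, 0, 0, 0, 1813/138]
R6 ← R6 + (37/2)·R5: [0, 0, 0, 0, 0]
5 nonzero rows, so rank(P) = 5.
P has 5 columns; by rank–nullity, nullity = 5 − 5 = 0.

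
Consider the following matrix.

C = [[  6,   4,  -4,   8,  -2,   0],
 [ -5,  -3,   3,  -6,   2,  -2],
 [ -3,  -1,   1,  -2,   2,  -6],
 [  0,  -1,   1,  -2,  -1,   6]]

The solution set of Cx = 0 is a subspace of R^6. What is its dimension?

Row reduce to echelon form.
R2 ← R2 + (5/6)·R1: [0, 1/3, -1/3, 2/3, 1/3, -2]
R3 ← R3 + (1/2)·R1: [0, 1, -1, 2, 1, -6]
R3 ← R3 − (3)·R2: [0, 0, 0, 0, 0, 0]
R4 ← R4 + (3)·R2: [0, 0, 0, 0, 0, 0]
2 nonzero rows, so rank(C) = 2.
C has 6 columns; by rank–nullity, nullity = 6 − 2 = 4.

4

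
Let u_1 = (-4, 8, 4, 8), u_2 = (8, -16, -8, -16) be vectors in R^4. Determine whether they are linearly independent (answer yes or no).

Form the matrix with these vectors as rows and row reduce.
R2 ← R2 + (2)·R1: [0, 0, 0, 0]
1 nonzero row, so the 2 vectors span a space of dimension 1.
Since 1 < 2, the vectors are linearly dependent.

no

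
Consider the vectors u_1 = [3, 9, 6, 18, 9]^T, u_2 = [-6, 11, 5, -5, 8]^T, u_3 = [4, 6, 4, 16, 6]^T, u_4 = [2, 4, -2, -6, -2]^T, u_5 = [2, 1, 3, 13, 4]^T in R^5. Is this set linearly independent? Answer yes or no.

no

Form the matrix with these vectors as rows and row reduce.
R2 ← R2 + (2)·R1: [0, 29, 17, 31, 26]
R3 ← R3 − (4/3)·R1: [0, -6, -4, -8, -6]
R4 ← R4 − (2/3)·R1: [0, -2, -6, -18, -8]
R5 ← R5 − (2/3)·R1: [0, -5, -1, 1, -2]
R3 ← R3 + (6/29)·R2: [0, 0, -14/29, -46/29, -18/29]
R4 ← R4 + (2/29)·R2: [0, 0, -140/29, -460/29, -180/29]
R5 ← R5 + (5/29)·R2: [0, 0, 56/29, 184/29, 72/29]
R4 ← R4 − (10)·R3: [0, 0, 0, 0, 0]
R5 ← R5 + (4)·R3: [0, 0, 0, 0, 0]
3 nonzero rows, so the 5 vectors span a space of dimension 3.
Since 3 < 5, the vectors are linearly dependent.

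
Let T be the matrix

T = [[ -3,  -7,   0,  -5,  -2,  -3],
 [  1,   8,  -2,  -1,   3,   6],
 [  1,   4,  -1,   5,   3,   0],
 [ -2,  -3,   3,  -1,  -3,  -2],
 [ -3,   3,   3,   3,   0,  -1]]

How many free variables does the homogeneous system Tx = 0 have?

2

Row reduce to echelon form.
R2 ← R2 + (1/3)·R1: [0, 17/3, -2, -8/3, 7/3, 5]
R3 ← R3 + (1/3)·R1: [0, 5/3, -1, 10/3, 7/3, -1]
R4 ← R4 − (2/3)·R1: [0, 5/3, 3, 7/3, -5/3, 0]
R5 ← R5 − R1: [0, 10, 3, 8, 2, 2]
R3 ← R3 − (5/17)·R2: [0, 0, -7/17, 70/17, 28/17, -42/17]
R4 ← R4 − (5/17)·R2: [0, 0, 61/17, 53/17, -40/17, -25/17]
R5 ← R5 − (30/17)·R2: [0, 0, 111/17, 216/17, -36/17, -116/17]
R4 ← R4 + (61/7)·R3: [0, 0, 0, 39, 12, -23]
R5 ← R5 + (111/7)·R3: [0, 0, 0, 78, 24, -46]
R5 ← R5 − (2)·R4: [0, 0, 0, 0, 0, 0]
4 nonzero rows, so rank(T) = 4.
T has 6 columns; by rank–nullity, nullity = 6 − 4 = 2.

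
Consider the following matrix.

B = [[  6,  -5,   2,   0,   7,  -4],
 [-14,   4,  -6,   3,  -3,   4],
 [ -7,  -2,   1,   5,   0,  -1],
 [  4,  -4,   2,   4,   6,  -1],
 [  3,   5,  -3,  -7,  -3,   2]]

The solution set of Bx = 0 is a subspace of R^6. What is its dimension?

Row reduce to echelon form.
R2 ← R2 + (7/3)·R1: [0, -23/3, -4/3, 3, 40/3, -16/3]
R3 ← R3 + (7/6)·R1: [0, -47/6, 10/3, 5, 49/6, -17/3]
R4 ← R4 − (2/3)·R1: [0, -2/3, 2/3, 4, 4/3, 5/3]
R5 ← R5 − (1/2)·R1: [0, 15/2, -4, -7, -13/2, 4]
R3 ← R3 − (47/46)·R2: [0, 0, 108/23, 89/46, -251/46, -5/23]
R4 ← R4 − (2/23)·R2: [0, 0, 18/23, 86/23, 4/23, 49/23]
R5 ← R5 + (45/46)·R2: [0, 0, -122/23, -187/46, 301/46, -28/23]
R4 ← R4 − (1/6)·R3: [0, 0, 0, 41/12, 13/12, 13/6]
R5 ← R5 + (61/54)·R3: [0, 0, 0, -203/108, 41/108, -79/54]
R5 ← R5 + (203/369)·R4: [0, 0, 0, 0, 40/41, -100/369]
5 nonzero rows, so rank(B) = 5.
B has 6 columns; by rank–nullity, nullity = 6 − 5 = 1.

1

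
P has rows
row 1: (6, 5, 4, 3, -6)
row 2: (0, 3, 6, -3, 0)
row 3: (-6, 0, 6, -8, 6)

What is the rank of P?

2

Row reduce to echelon form.
R3 ← R3 + R1: [0, 5, 10, -5, 0]
R3 ← R3 − (5/3)·R2: [0, 0, 0, 0, 0]
Echelon form has 2 nonzero rows, so rank(P) = 2.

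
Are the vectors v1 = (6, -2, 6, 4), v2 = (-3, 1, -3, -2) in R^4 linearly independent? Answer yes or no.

Form the matrix with these vectors as rows and row reduce.
R2 ← R2 + (1/2)·R1: [0, 0, 0, 0]
1 nonzero row, so the 2 vectors span a space of dimension 1.
Since 1 < 2, the vectors are linearly dependent.

no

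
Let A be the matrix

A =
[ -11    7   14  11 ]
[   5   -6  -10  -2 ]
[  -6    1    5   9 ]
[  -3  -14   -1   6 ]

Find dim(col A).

4

Row reduce to echelon form.
R2 ← R2 + (5/11)·R1: [0, -31/11, -40/11, 3]
R3 ← R3 − (6/11)·R1: [0, -31/11, -29/11, 3]
R4 ← R4 − (3/11)·R1: [0, -175/11, -53/11, 3]
R3 ← R3 − R2: [0, 0, 1, 0]
R4 ← R4 − (175/31)·R2: [0, 0, 487/31, -432/31]
R4 ← R4 − (487/31)·R3: [0, 0, 0, -432/31]
Echelon form has 4 nonzero rows, so rank(A) = 4.
The column space has dimension equal to the rank: 4.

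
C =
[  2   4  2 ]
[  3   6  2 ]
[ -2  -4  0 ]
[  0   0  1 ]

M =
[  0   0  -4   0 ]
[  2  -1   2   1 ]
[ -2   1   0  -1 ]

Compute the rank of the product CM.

1

First compute CM:
[[  4,  -2,   0,   2],
 [  8,  -4,   0,   4],
 [ -8,   4,   0,  -4],
 [ -2,   1,   0,  -1]]
Now row reduce the product.
R2 ← R2 − (2)·R1: [0, 0, 0, 0]
R3 ← R3 + (2)·R1: [0, 0, 0, 0]
R4 ← R4 + (1/2)·R1: [0, 0, 0, 0]
1 nonzero row, so rank(CM) = 1.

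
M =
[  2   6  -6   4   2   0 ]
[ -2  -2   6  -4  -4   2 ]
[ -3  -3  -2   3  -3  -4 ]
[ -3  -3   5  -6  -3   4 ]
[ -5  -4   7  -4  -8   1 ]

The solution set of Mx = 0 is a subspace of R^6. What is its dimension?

2

Row reduce to echelon form.
R2 ← R2 + R1: [0, 4, 0, 0, -2, 2]
R3 ← R3 + (3/2)·R1: [0, 6, -11, 9, 0, -4]
R4 ← R4 + (3/2)·R1: [0, 6, -4, 0, 0, 4]
R5 ← R5 + (5/2)·R1: [0, 11, -8, 6, -3, 1]
R3 ← R3 − (3/2)·R2: [0, 0, -11, 9, 3, -7]
R4 ← R4 − (3/2)·R2: [0, 0, -4, 0, 3, 1]
R5 ← R5 − (11/4)·R2: [0, 0, -8, 6, 5/2, -9/2]
R4 ← R4 − (4/11)·R3: [0, 0, 0, -36/11, 21/11, 39/11]
R5 ← R5 − (8/11)·R3: [0, 0, 0, -6/11, 7/22, 13/22]
R5 ← R5 − (1/6)·R4: [0, 0, 0, 0, 0, 0]
4 nonzero rows, so rank(M) = 4.
M has 6 columns; by rank–nullity, nullity = 6 − 4 = 2.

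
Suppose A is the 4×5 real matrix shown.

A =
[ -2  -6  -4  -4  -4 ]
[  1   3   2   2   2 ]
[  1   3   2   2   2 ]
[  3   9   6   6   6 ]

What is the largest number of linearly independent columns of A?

1

Row reduce to echelon form.
R2 ← R2 + (1/2)·R1: [0, 0, 0, 0, 0]
R3 ← R3 + (1/2)·R1: [0, 0, 0, 0, 0]
R4 ← R4 + (3/2)·R1: [0, 0, 0, 0, 0]
Echelon form has 1 nonzero row, so rank(A) = 1.
The rank gives the maximum number of linearly independent columns: 1.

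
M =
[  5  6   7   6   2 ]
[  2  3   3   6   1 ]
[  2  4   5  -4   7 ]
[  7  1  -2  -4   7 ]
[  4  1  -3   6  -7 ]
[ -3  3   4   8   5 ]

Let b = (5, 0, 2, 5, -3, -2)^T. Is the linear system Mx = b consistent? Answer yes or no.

Row reduce the augmented matrix [M | b].
R2 ← R2 − (2/5)·R1: [0, 3/5, 1/5, 18/5, 1/5, -2]
R3 ← R3 − (2/5)·R1: [0, 8/5, 11/5, -32/5, 31/5, 0]
R4 ← R4 − (7/5)·R1: [0, -37/5, -59/5, -62/5, 21/5, -2]
R5 ← R5 − (4/5)·R1: [0, -19/5, -43/5, 6/5, -43/5, -7]
R6 ← R6 + (3/5)·R1: [0, 33/5, 41/5, 58/5, 31/5, 1]
R3 ← R3 − (8/3)·R2: [0, 0, 5/3, -16, 17/3, 16/3]
R4 ← R4 + (37/3)·R2: [0, 0, -28/3, 32, 20/3, -80/3]
R5 ← R5 + (19/3)·R2: [0, 0, -22/3, 24, -22/3, -59/3]
R6 ← R6 − (11)·R2: [0, 0, 6, -28, 4, 23]
R4 ← R4 + (28/5)·R3: [0, 0, 0, -288/5, 192/5, 16/5]
R5 ← R5 + (22/5)·R3: [0, 0, 0, -232/5, 88/5, 19/5]
R6 ← R6 − (18/5)·R3: [0, 0, 0, 148/5, -82/5, 19/5]
R5 ← R5 − (29/36)·R4: [0, 0, 0, 0, -40/3, 11/9]
R6 ← R6 + (37/72)·R4: [0, 0, 0, 0, 10/3, 49/9]
R6 ← R6 + (1/4)·R5: [0, 0, 0, 0, 0, 23/4]
The echelon form has 6 nonzero rows; the last pivot sits in the augmented column, so rank(M) = 5 but rank([M|b]) = 6.
Since the ranks differ, the system is inconsistent.

no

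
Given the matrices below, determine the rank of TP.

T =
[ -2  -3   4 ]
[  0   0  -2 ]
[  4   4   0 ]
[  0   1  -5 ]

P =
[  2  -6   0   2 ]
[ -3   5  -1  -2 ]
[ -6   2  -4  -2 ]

First compute TP:
[[-19,   5, -13,  -6],
 [ 12,  -4,   8,   4],
 [ -4,  -4,  -4,   0],
 [ 27,  -5,  19,   8]]
Now row reduce the product.
R2 ← R2 + (12/19)·R1: [0, -16/19, -4/19, 4/19]
R3 ← R3 − (4/19)·R1: [0, -96/19, -24/19, 24/19]
R4 ← R4 + (27/19)·R1: [0, 40/19, 10/19, -10/19]
R3 ← R3 − (6)·R2: [0, 0, 0, 0]
R4 ← R4 + (5/2)·R2: [0, 0, 0, 0]
2 nonzero rows, so rank(TP) = 2.

2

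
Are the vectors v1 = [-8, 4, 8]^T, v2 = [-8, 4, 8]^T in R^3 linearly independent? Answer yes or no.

Form the matrix with these vectors as rows and row reduce.
R2 ← R2 − R1: [0, 0, 0]
1 nonzero row, so the 2 vectors span a space of dimension 1.
Since 1 < 2, the vectors are linearly dependent.

no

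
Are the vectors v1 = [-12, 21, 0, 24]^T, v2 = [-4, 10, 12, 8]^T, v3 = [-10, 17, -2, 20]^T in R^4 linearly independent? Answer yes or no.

Form the matrix with these vectors as rows and row reduce.
R2 ← R2 − (1/3)·R1: [0, 3, 12, 0]
R3 ← R3 − (5/6)·R1: [0, -1/2, -2, 0]
R3 ← R3 + (1/6)·R2: [0, 0, 0, 0]
2 nonzero rows, so the 3 vectors span a space of dimension 2.
Since 2 < 3, the vectors are linearly dependent.

no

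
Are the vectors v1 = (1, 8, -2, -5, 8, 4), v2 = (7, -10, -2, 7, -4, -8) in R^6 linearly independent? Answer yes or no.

Form the matrix with these vectors as rows and row reduce.
R2 ← R2 − (7)·R1: [0, -66, 12, 42, -60, -36]
2 nonzero rows, so the 2 vectors span a space of dimension 2.
Since 2 = 2, the vectors are linearly independent.

yes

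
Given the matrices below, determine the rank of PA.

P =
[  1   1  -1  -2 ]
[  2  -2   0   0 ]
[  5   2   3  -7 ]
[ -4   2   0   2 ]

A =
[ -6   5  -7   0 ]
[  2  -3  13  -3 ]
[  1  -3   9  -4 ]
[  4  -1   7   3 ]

First compute PA:
[[-13,   7, -17,  -5],
 [-16,  16, -40,   6],
 [-51,  17, -31, -39],
 [ 36, -28,  68,   0]]
Now row reduce the product.
R2 ← R2 − (16/13)·R1: [0, 96/13, -248/13, 158/13]
R3 ← R3 − (51/13)·R1: [0, -136/13, 464/13, -252/13]
R4 ← R4 + (36/13)·R1: [0, -112/13, 272/13, -180/13]
R3 ← R3 + (17/12)·R2: [0, 0, 26/3, -13/6]
R4 ← R4 + (7/6)·R2: [0, 0, -4/3, 1/3]
R4 ← R4 + (2/13)·R3: [0, 0, 0, 0]
3 nonzero rows, so rank(PA) = 3.

3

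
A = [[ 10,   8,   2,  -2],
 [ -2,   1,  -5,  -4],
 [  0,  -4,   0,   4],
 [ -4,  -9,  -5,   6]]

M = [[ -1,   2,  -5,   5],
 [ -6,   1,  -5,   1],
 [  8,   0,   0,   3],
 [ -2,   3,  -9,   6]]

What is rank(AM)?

4

First compute AM:
[[-38,  22, -72,  52],
 [-36, -15,  41, -48],
 [ 16,   8, -16,  20],
 [  6,   1,  11,  -8]]
Now row reduce the product.
R2 ← R2 − (18/19)·R1: [0, -681/19, 2075/19, -1848/19]
R3 ← R3 + (8/19)·R1: [0, 328/19, -880/19, 796/19]
R4 ← R4 + (3/19)·R1: [0, 85/19, -7/19, 4/19]
R3 ← R3 + (328/681)·R2: [0, 0, 4280/681, -1124/227]
R4 ← R4 + (85/681)·R2: [0, 0, 9032/681, -2708/227]
R4 ← R4 − (1129/535)·R3: [0, 0, 0, -792/535]
4 nonzero rows, so rank(AM) = 4.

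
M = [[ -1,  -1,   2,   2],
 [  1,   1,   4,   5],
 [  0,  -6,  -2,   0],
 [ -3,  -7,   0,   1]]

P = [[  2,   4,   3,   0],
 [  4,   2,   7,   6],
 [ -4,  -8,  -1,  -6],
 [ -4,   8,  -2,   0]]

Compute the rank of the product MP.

First compute MP:
[[-22,  -6, -16, -18],
 [-30,  14,  -4, -18],
 [-16,   4, -40, -24],
 [-38, -18, -60, -42]]
Now row reduce the product.
R2 ← R2 − (15/11)·R1: [0, 244/11, 196/11, 72/11]
R3 ← R3 − (8/11)·R1: [0, 92/11, -312/11, -120/11]
R4 ← R4 − (19/11)·R1: [0, -84/11, -356/11, -120/11]
R3 ← R3 − (23/61)·R2: [0, 0, -2140/61, -816/61]
R4 ← R4 + (21/61)·R2: [0, 0, -1600/61, -528/61]
R4 ← R4 − (80/107)·R3: [0, 0, 0, 144/107]
4 nonzero rows, so rank(MP) = 4.

4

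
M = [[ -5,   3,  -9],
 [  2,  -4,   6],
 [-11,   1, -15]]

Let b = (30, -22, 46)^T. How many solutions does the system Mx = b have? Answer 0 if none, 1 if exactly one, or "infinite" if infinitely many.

infinite

Row reduce the augmented matrix [M | b].
R2 ← R2 + (2/5)·R1: [0, -14/5, 12/5, -10]
R3 ← R3 − (11/5)·R1: [0, -28/5, 24/5, -20]
R3 ← R3 − (2)·R2: [0, 0, 0, 0]
The echelon form has 2 nonzero rows, and every pivot lies in the first 3 columns, so rank(M) = rank([M|b]) = 2.
The system is consistent.
rank = 2 < 3 unknowns, so there are infinitely many solutions.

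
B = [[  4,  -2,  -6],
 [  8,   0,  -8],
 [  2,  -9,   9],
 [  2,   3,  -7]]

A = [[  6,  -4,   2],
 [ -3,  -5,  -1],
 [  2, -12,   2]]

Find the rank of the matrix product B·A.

First compute BA:
[[ 18,  66,  -2],
 [ 32,  64,   0],
 [ 57, -71,  31],
 [-11,  61, -13]]
Now row reduce the product.
R2 ← R2 − (16/9)·R1: [0, -160/3, 32/9]
R3 ← R3 − (19/6)·R1: [0, -280, 112/3]
R4 ← R4 + (11/18)·R1: [0, 304/3, -128/9]
R3 ← R3 − (21/4)·R2: [0, 0, 56/3]
R4 ← R4 + (19/10)·R2: [0, 0, -112/15]
R4 ← R4 + (2/5)·R3: [0, 0, 0]
3 nonzero rows, so rank(BA) = 3.

3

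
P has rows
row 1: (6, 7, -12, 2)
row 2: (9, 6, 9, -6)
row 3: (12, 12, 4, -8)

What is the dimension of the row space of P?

Row reduce to echelon form.
R2 ← R2 − (3/2)·R1: [0, -9/2, 27, -9]
R3 ← R3 − (2)·R1: [0, -2, 28, -12]
R3 ← R3 − (4/9)·R2: [0, 0, 16, -8]
Echelon form has 3 nonzero rows, so rank(P) = 3.
The row space has dimension equal to the rank: 3.

3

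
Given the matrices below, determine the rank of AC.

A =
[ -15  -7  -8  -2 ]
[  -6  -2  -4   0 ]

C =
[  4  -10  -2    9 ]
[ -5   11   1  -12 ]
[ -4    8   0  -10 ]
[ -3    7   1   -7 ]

First compute AC:
[[ 13,  -5,  21,  43],
 [  2,   6,  10,  10]]
Now row reduce the product.
R2 ← R2 − (2/13)·R1: [0, 88/13, 88/13, 44/13]
2 nonzero rows, so rank(AC) = 2.

2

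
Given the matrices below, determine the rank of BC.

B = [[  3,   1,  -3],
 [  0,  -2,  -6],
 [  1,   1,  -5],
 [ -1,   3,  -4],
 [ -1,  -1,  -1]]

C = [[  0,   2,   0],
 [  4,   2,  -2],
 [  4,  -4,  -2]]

First compute BC:
[[ -8,  20,   4],
 [-32,  20,  16],
 [-16,  24,   8],
 [ -4,  20,   2],
 [ -8,   0,   4]]
Now row reduce the product.
R2 ← R2 − (4)·R1: [0, -60, 0]
R3 ← R3 − (2)·R1: [0, -16, 0]
R4 ← R4 − (1/2)·R1: [0, 10, 0]
R5 ← R5 − R1: [0, -20, 0]
R3 ← R3 − (4/15)·R2: [0, 0, 0]
R4 ← R4 + (1/6)·R2: [0, 0, 0]
R5 ← R5 − (1/3)·R2: [0, 0, 0]
2 nonzero rows, so rank(BC) = 2.

2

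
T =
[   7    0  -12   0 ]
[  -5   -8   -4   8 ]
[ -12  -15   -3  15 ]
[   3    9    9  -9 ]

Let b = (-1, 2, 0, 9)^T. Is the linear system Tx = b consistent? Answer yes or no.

Row reduce the augmented matrix [T | b].
R2 ← R2 + (5/7)·R1: [0, -8, -88/7, 8, 9/7]
R3 ← R3 + (12/7)·R1: [0, -15, -165/7, 15, -12/7]
R4 ← R4 − (3/7)·R1: [0, 9, 99/7, -9, 66/7]
R3 ← R3 − (15/8)·R2: [0, 0, 0, 0, -33/8]
R4 ← R4 + (9/8)·R2: [0, 0, 0, 0, 87/8]
R4 ← R4 + (29/11)·R3: [0, 0, 0, 0, 0]
The echelon form has 3 nonzero rows; the last pivot sits in the augmented column, so rank(T) = 2 but rank([T|b]) = 3.
Since the ranks differ, the system is inconsistent.

no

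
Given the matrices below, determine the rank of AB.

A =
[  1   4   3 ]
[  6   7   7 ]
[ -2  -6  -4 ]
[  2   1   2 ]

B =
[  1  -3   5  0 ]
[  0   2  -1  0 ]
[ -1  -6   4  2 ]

First compute AB:
[[ -2, -13,  13,   6],
 [ -1, -46,  51,  14],
 [  2,  18, -20,  -8],
 [  0, -16,  17,   4]]
Now row reduce the product.
R2 ← R2 − (1/2)·R1: [0, -79/2, 89/2, 11]
R3 ← R3 + R1: [0, 5, -7, -2]
R3 ← R3 + (10/79)·R2: [0, 0, -108/79, -48/79]
R4 ← R4 − (32/79)·R2: [0, 0, -81/79, -36/79]
R4 ← R4 − (3/4)·R3: [0, 0, 0, 0]
3 nonzero rows, so rank(AB) = 3.

3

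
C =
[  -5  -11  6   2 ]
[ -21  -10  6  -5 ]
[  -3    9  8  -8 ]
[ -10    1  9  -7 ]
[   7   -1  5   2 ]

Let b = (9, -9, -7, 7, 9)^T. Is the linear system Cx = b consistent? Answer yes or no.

no

Row reduce the augmented matrix [C | b].
R2 ← R2 − (21/5)·R1: [0, 181/5, -96/5, -67/5, -234/5]
R3 ← R3 − (3/5)·R1: [0, 78/5, 22/5, -46/5, -62/5]
R4 ← R4 − (2)·R1: [0, 23, -3, -11, -11]
R5 ← R5 + (7/5)·R1: [0, -82/5, 67/5, 24/5, 108/5]
R3 ← R3 − (78/181)·R2: [0, 0, 2294/181, -620/181, 1406/181]
R4 ← R4 − (115/181)·R2: [0, 0, 1665/181, -450/181, 3391/181]
R5 ← R5 + (82/181)·R2: [0, 0, 851/181, -230/181, 72/181]
R4 ← R4 − (45/62)·R3: [0, 0, 0, 0, 406/31]
R5 ← R5 − (23/62)·R3: [0, 0, 0, 0, -77/31]
R5 ← R5 + (11/58)·R4: [0, 0, 0, 0, 0]
The echelon form has 4 nonzero rows; the last pivot sits in the augmented column, so rank(C) = 3 but rank([C|b]) = 4.
Since the ranks differ, the system is inconsistent.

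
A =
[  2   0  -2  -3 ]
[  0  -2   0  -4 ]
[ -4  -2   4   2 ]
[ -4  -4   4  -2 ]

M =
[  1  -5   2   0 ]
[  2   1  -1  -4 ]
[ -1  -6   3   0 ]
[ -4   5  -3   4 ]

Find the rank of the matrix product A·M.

2

First compute AM:
[[ 16, -13,   7, -12],
 [ 12, -22,  14,  -8],
 [-20,   4,   0,  16],
 [ -8, -18,  14,   8]]
Now row reduce the product.
R2 ← R2 − (3/4)·R1: [0, -49/4, 35/4, 1]
R3 ← R3 + (5/4)·R1: [0, -49/4, 35/4, 1]
R4 ← R4 + (1/2)·R1: [0, -49/2, 35/2, 2]
R3 ← R3 − R2: [0, 0, 0, 0]
R4 ← R4 − (2)·R2: [0, 0, 0, 0]
2 nonzero rows, so rank(AM) = 2.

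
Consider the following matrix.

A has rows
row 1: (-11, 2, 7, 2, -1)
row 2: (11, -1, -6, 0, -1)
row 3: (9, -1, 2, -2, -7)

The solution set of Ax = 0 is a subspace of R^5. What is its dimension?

Row reduce to echelon form.
R2 ← R2 + R1: [0, 1, 1, 2, -2]
R3 ← R3 + (9/11)·R1: [0, 7/11, 85/11, -4/11, -86/11]
R3 ← R3 − (7/11)·R2: [0, 0, 78/11, -18/11, -72/11]
3 nonzero rows, so rank(A) = 3.
A has 5 columns; by rank–nullity, nullity = 5 − 3 = 2.

2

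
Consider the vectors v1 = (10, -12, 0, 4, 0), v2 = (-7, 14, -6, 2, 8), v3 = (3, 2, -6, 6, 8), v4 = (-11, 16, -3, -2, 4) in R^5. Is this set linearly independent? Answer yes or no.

no

Form the matrix with these vectors as rows and row reduce.
R2 ← R2 + (7/10)·R1: [0, 28/5, -6, 24/5, 8]
R3 ← R3 − (3/10)·R1: [0, 28/5, -6, 24/5, 8]
R4 ← R4 + (11/10)·R1: [0, 14/5, -3, 12/5, 4]
R3 ← R3 − R2: [0, 0, 0, 0, 0]
R4 ← R4 − (1/2)·R2: [0, 0, 0, 0, 0]
2 nonzero rows, so the 4 vectors span a space of dimension 2.
Since 2 < 4, the vectors are linearly dependent.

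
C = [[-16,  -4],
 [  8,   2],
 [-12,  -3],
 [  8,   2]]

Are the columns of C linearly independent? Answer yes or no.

no

Row reduce C to echelon form.
R2 ← R2 + (1/2)·R1: [0, 0]
R3 ← R3 − (3/4)·R1: [0, 0]
R4 ← R4 + (1/2)·R1: [0, 0]
1 pivot among 2 columns.
Only 1 < 2 pivot columns, so the columns are linearly dependent.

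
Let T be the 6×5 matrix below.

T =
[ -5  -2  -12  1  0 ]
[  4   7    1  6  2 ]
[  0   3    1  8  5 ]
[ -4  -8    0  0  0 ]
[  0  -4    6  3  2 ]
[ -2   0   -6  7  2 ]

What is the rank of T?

Row reduce to echelon form.
R2 ← R2 + (4/5)·R1: [0, 27/5, -43/5, 34/5, 2]
R4 ← R4 − (4/5)·R1: [0, -32/5, 48/5, -4/5, 0]
R6 ← R6 − (2/5)·R1: [0, 4/5, -6/5, 33/5, 2]
R3 ← R3 − (5/9)·R2: [0, 0, 52/9, 38/9, 35/9]
R4 ← R4 + (32/27)·R2: [0, 0, -16/27, 196/27, 64/27]
R5 ← R5 + (20/27)·R2: [0, 0, -10/27, 217/27, 94/27]
R6 ← R6 − (4/27)·R2: [0, 0, 2/27, 151/27, 46/27]
R4 ← R4 + (4/39)·R3: [0, 0, 0, 100/13, 36/13]
R5 ← R5 + (5/78)·R3: [0, 0, 0, 108/13, 97/26]
R6 ← R6 − (1/78)·R3: [0, 0, 0, 72/13, 43/26]
R5 ← R5 − (27/25)·R4: [0, 0, 0, 0, 37/50]
R6 ← R6 − (18/25)·R4: [0, 0, 0, 0, -17/50]
R6 ← R6 + (17/37)·R5: [0, 0, 0, 0, 0]
Echelon form has 5 nonzero rows, so rank(T) = 5.

5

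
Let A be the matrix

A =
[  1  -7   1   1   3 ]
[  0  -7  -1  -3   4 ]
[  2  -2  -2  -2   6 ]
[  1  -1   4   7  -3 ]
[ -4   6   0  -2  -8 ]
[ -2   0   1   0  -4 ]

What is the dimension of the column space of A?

3

Row reduce to echelon form.
R3 ← R3 − (2)·R1: [0, 12, -4, -4, 0]
R4 ← R4 − R1: [0, 6, 3, 6, -6]
R5 ← R5 + (4)·R1: [0, -22, 4, 2, 4]
R6 ← R6 + (2)·R1: [0, -14, 3, 2, 2]
R3 ← R3 + (12/7)·R2: [0, 0, -40/7, -64/7, 48/7]
R4 ← R4 + (6/7)·R2: [0, 0, 15/7, 24/7, -18/7]
R5 ← R5 − (22/7)·R2: [0, 0, 50/7, 80/7, -60/7]
R6 ← R6 − (2)·R2: [0, 0, 5, 8, -6]
R4 ← R4 + (3/8)·R3: [0, 0, 0, 0, 0]
R5 ← R5 + (5/4)·R3: [0, 0, 0, 0, 0]
R6 ← R6 + (7/8)·R3: [0, 0, 0, 0, 0]
Echelon form has 3 nonzero rows, so rank(A) = 3.
The column space has dimension equal to the rank: 3.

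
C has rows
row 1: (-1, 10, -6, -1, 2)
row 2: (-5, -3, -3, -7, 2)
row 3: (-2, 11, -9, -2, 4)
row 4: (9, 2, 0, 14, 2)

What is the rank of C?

3

Row reduce to echelon form.
R2 ← R2 − (5)·R1: [0, -53, 27, -2, -8]
R3 ← R3 − (2)·R1: [0, -9, 3, 0, 0]
R4 ← R4 + (9)·R1: [0, 92, -54, 5, 20]
R3 ← R3 − (9/53)·R2: [0, 0, -84/53, 18/53, 72/53]
R4 ← R4 + (92/53)·R2: [0, 0, -378/53, 81/53, 324/53]
R4 ← R4 − (9/2)·R3: [0, 0, 0, 0, 0]
Echelon form has 3 nonzero rows, so rank(C) = 3.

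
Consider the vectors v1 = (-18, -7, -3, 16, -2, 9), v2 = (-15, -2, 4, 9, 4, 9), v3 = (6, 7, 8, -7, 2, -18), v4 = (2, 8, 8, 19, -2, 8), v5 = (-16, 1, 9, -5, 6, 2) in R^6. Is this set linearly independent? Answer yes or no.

Form the matrix with these vectors as rows and row reduce.
R2 ← R2 − (5/6)·R1: [0, 23/6, 13/2, -13/3, 17/3, 3/2]
R3 ← R3 + (1/3)·R1: [0, 14/3, 7, -5/3, 4/3, -15]
R4 ← R4 + (1/9)·R1: [0, 65/9, 23/3, 187/9, -20/9, 9]
R5 ← R5 − (8/9)·R1: [0, 65/9, 35/3, -173/9, 70/9, -6]
R3 ← R3 − (28/23)·R2: [0, 0, -21/23, 83/23, -128/23, -387/23]
R4 ← R4 − (130/69)·R2: [0, 0, -316/69, 1997/69, -890/69, 142/23]
R5 ← R5 − (130/69)·R2: [0, 0, -40/69, -763/69, -200/69, -203/23]
R4 ← R4 − (316/63)·R3: [0, 0, 0, 683/63, 946/63, 634/7]
R5 ← R5 − (40/63)·R3: [0, 0, 0, -841/63, 40/63, 13/7]
R5 ← R5 + (841/683)·R4: [0, 0, 0, 0, 13062/683, 77439/683]
5 nonzero rows, so the 5 vectors span a space of dimension 5.
Since 5 = 5, the vectors are linearly independent.

yes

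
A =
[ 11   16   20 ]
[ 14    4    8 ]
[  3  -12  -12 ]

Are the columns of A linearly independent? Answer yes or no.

Row reduce A to echelon form.
R2 ← R2 − (14/11)·R1: [0, -180/11, -192/11]
R3 ← R3 − (3/11)·R1: [0, -180/11, -192/11]
R3 ← R3 − R2: [0, 0, 0]
2 pivots among 3 columns.
Only 2 < 3 pivot columns, so the columns are linearly dependent.

no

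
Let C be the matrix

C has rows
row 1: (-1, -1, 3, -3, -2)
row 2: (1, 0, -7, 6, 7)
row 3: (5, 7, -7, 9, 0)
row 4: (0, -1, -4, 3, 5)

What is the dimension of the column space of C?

Row reduce to echelon form.
R2 ← R2 + R1: [0, -1, -4, 3, 5]
R3 ← R3 + (5)·R1: [0, 2, 8, -6, -10]
R3 ← R3 + (2)·R2: [0, 0, 0, 0, 0]
R4 ← R4 − R2: [0, 0, 0, 0, 0]
Echelon form has 2 nonzero rows, so rank(C) = 2.
The column space has dimension equal to the rank: 2.

2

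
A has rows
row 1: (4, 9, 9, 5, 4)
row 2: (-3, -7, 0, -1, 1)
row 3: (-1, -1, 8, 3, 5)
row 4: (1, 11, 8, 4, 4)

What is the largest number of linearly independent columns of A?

3

Row reduce to echelon form.
R2 ← R2 + (3/4)·R1: [0, -1/4, 27/4, 11/4, 4]
R3 ← R3 + (1/4)·R1: [0, 5/4, 41/4, 17/4, 6]
R4 ← R4 − (1/4)·R1: [0, 35/4, 23/4, 11/4, 3]
R3 ← R3 + (5)·R2: [0, 0, 44, 18, 26]
R4 ← R4 + (35)·R2: [0, 0, 242, 99, 143]
R4 ← R4 − (11/2)·R3: [0, 0, 0, 0, 0]
Echelon form has 3 nonzero rows, so rank(A) = 3.
The rank gives the maximum number of linearly independent columns: 3.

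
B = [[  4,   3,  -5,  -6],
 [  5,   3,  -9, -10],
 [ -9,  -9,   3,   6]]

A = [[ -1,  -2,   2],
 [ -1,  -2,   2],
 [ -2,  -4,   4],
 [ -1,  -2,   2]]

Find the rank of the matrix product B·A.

1

First compute BA:
[[  9,  18, -18],
 [ 20,  40, -40],
 [  6,  12, -12]]
Now row reduce the product.
R2 ← R2 − (20/9)·R1: [0, 0, 0]
R3 ← R3 − (2/3)·R1: [0, 0, 0]
1 nonzero row, so rank(BA) = 1.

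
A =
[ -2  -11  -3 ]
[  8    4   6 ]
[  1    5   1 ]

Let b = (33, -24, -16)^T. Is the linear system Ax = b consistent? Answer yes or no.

yes

Row reduce the augmented matrix [A | b].
R2 ← R2 + (4)·R1: [0, -40, -6, 108]
R3 ← R3 + (1/2)·R1: [0, -1/2, -1/2, 1/2]
R3 ← R3 − (1/80)·R2: [0, 0, -17/40, -17/20]
The echelon form has 3 nonzero rows, and every pivot lies in the first 3 columns, so rank(A) = rank([A|b]) = 3.
The system is consistent.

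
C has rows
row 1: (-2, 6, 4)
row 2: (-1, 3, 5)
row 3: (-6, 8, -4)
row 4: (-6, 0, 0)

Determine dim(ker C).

Row reduce to echelon form.
R2 ← R2 − (1/2)·R1: [0, 0, 3]
R3 ← R3 − (3)·R1: [0, -10, -16]
R4 ← R4 − (3)·R1: [0, -18, -12]
Swap R2 ↔ R3
R4 ← R4 − (9/5)·R2: [0, 0, 84/5]
R4 ← R4 − (28/5)·R3: [0, 0, 0]
3 nonzero rows, so rank(C) = 3.
C has 3 columns; by rank–nullity, nullity = 3 − 3 = 0.

0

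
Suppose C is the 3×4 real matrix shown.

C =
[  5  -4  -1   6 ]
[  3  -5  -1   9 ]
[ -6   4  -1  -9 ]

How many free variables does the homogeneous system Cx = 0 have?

Row reduce to echelon form.
R2 ← R2 − (3/5)·R1: [0, -13/5, -2/5, 27/5]
R3 ← R3 + (6/5)·R1: [0, -4/5, -11/5, -9/5]
R3 ← R3 − (4/13)·R2: [0, 0, -27/13, -45/13]
3 nonzero rows, so rank(C) = 3.
C has 4 columns; by rank–nullity, nullity = 4 − 3 = 1.

1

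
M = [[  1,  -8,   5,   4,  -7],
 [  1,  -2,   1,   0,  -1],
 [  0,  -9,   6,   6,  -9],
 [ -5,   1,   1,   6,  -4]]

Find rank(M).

Row reduce to echelon form.
R2 ← R2 − R1: [0, 6, -4, -4, 6]
R4 ← R4 + (5)·R1: [0, -39, 26, 26, -39]
R3 ← R3 + (3/2)·R2: [0, 0, 0, 0, 0]
R4 ← R4 + (13/2)·R2: [0, 0, 0, 0, 0]
Echelon form has 2 nonzero rows, so rank(M) = 2.

2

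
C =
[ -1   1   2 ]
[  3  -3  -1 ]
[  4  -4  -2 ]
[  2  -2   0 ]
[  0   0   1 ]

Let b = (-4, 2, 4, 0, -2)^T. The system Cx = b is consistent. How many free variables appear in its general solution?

1

Row reduce the augmented matrix [C | b].
R2 ← R2 + (3)·R1: [0, 0, 5, -10]
R3 ← R3 + (4)·R1: [0, 0, 6, -12]
R4 ← R4 + (2)·R1: [0, 0, 4, -8]
R3 ← R3 − (6/5)·R2: [0, 0, 0, 0]
R4 ← R4 − (4/5)·R2: [0, 0, 0, 0]
R5 ← R5 − (1/5)·R2: [0, 0, 0, 0]
The echelon form has 2 nonzero rows, and every pivot lies in the first 3 columns, so rank(C) = rank([C|b]) = 2.
The system is consistent.
Free variables = (unknowns) − (rank) = 3 − 2 = 1.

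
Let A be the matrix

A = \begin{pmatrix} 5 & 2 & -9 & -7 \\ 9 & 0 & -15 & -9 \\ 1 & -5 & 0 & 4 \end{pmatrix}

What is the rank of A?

Row reduce to echelon form.
R2 ← R2 − (9/5)·R1: [0, -18/5, 6/5, 18/5]
R3 ← R3 − (1/5)·R1: [0, -27/5, 9/5, 27/5]
R3 ← R3 − (3/2)·R2: [0, 0, 0, 0]
Echelon form has 2 nonzero rows, so rank(A) = 2.

2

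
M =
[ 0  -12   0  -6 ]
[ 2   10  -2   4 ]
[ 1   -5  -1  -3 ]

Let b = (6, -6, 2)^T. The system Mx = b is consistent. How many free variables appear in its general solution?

Row reduce the augmented matrix [M | b].
Swap R1 ↔ R2
R3 ← R3 − (1/2)·R1: [0, -10, 0, -5, 5]
R3 ← R3 − (5/6)·R2: [0, 0, 0, 0, 0]
The echelon form has 2 nonzero rows, and every pivot lies in the first 4 columns, so rank(M) = rank([M|b]) = 2.
The system is consistent.
Free variables = (unknowns) − (rank) = 4 − 2 = 2.

2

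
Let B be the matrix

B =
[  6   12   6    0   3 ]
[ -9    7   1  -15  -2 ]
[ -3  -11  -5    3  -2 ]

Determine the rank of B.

2

Row reduce to echelon form.
R2 ← R2 + (3/2)·R1: [0, 25, 10, -15, 5/2]
R3 ← R3 + (1/2)·R1: [0, -5, -2, 3, -1/2]
R3 ← R3 + (1/5)·R2: [0, 0, 0, 0, 0]
Echelon form has 2 nonzero rows, so rank(B) = 2.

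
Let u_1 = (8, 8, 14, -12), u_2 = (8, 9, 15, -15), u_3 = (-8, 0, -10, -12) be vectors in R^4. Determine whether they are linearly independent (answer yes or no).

Form the matrix with these vectors as rows and row reduce.
R2 ← R2 − R1: [0, 1, 1, -3]
R3 ← R3 + R1: [0, 8, 4, -24]
R3 ← R3 − (8)·R2: [0, 0, -4, 0]
3 nonzero rows, so the 3 vectors span a space of dimension 3.
Since 3 = 3, the vectors are linearly independent.

yes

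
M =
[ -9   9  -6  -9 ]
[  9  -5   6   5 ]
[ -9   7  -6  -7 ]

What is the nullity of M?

Row reduce to echelon form.
R2 ← R2 + R1: [0, 4, 0, -4]
R3 ← R3 − R1: [0, -2, 0, 2]
R3 ← R3 + (1/2)·R2: [0, 0, 0, 0]
2 nonzero rows, so rank(M) = 2.
M has 4 columns; by rank–nullity, nullity = 4 − 2 = 2.

2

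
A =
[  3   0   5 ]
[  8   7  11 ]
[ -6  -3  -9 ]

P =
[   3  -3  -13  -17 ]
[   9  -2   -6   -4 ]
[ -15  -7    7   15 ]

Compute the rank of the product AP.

2

First compute AP:
[[-66, -44,  -4,  24],
 [-78, -115, -69,   1],
 [ 90,  87,  33, -21]]
Now row reduce the product.
R2 ← R2 − (13/11)·R1: [0, -63, -707/11, -301/11]
R3 ← R3 + (15/11)·R1: [0, 27, 303/11, 129/11]
R3 ← R3 + (3/7)·R2: [0, 0, 0, 0]
2 nonzero rows, so rank(AP) = 2.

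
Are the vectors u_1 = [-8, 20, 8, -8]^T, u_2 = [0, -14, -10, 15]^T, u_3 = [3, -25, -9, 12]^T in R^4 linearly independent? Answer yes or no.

yes

Form the matrix with these vectors as rows and row reduce.
R3 ← R3 + (3/8)·R1: [0, -35/2, -6, 9]
R3 ← R3 − (5/4)·R2: [0, 0, 13/2, -39/4]
3 nonzero rows, so the 3 vectors span a space of dimension 3.
Since 3 = 3, the vectors are linearly independent.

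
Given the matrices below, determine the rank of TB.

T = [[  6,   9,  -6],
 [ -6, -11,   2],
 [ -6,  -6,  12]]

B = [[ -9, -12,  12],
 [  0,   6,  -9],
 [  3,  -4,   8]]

2

First compute TB:
[[-72,   6, -57],
 [ 60,  -2,  43],
 [ 90, -12,  78]]
Now row reduce the product.
R2 ← R2 + (5/6)·R1: [0, 3, -9/2]
R3 ← R3 + (5/4)·R1: [0, -9/2, 27/4]
R3 ← R3 + (3/2)·R2: [0, 0, 0]
2 nonzero rows, so rank(TB) = 2.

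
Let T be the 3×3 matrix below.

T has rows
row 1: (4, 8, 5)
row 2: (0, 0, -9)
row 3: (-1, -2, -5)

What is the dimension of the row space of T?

2

Row reduce to echelon form.
R3 ← R3 + (1/4)·R1: [0, 0, -15/4]
R3 ← R3 − (5/12)·R2: [0, 0, 0]
Echelon form has 2 nonzero rows, so rank(T) = 2.
The row space has dimension equal to the rank: 2.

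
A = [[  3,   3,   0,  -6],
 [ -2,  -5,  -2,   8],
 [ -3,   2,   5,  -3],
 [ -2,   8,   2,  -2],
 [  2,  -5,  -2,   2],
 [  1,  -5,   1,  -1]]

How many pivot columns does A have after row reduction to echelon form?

Row reduce to echelon form.
R2 ← R2 + (2/3)·R1: [0, -3, -2, 4]
R3 ← R3 + R1: [0, 5, 5, -9]
R4 ← R4 + (2/3)·R1: [0, 10, 2, -6]
R5 ← R5 − (2/3)·R1: [0, -7, -2, 6]
R6 ← R6 − (1/3)·R1: [0, -6, 1, 1]
R3 ← R3 + (5/3)·R2: [0, 0, 5/3, -7/3]
R4 ← R4 + (10/3)·R2: [0, 0, -14/3, 22/3]
R5 ← R5 − (7/3)·R2: [0, 0, 8/3, -10/3]
R6 ← R6 − (2)·R2: [0, 0, 5, -7]
R4 ← R4 + (14/5)·R3: [0, 0, 0, 4/5]
R5 ← R5 − (8/5)·R3: [0, 0, 0, 2/5]
R6 ← R6 − (3)·R3: [0, 0, 0, 0]
R5 ← R5 − (1/2)·R4: [0, 0, 0, 0]
Echelon form has 4 nonzero rows, so rank(A) = 4.
Each nonzero row contributes one pivot column: 4 pivot columns.

4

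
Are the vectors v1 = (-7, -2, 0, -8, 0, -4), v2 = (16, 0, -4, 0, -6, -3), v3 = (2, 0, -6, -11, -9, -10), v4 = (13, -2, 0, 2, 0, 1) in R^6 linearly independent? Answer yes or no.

Form the matrix with these vectors as rows and row reduce.
R2 ← R2 + (16/7)·R1: [0, -32/7, -4, -128/7, -6, -85/7]
R3 ← R3 + (2/7)·R1: [0, -4/7, -6, -93/7, -9, -78/7]
R4 ← R4 + (13/7)·R1: [0, -40/7, 0, -90/7, 0, -45/7]
R3 ← R3 − (1/8)·R2: [0, 0, -11/2, -11, -33/4, -77/8]
R4 ← R4 − (5/4)·R2: [0, 0, 5, 10, 15/2, 35/4]
R4 ← R4 + (10/11)·R3: [0, 0, 0, 0, 0, 0]
3 nonzero rows, so the 4 vectors span a space of dimension 3.
Since 3 < 4, the vectors are linearly dependent.

no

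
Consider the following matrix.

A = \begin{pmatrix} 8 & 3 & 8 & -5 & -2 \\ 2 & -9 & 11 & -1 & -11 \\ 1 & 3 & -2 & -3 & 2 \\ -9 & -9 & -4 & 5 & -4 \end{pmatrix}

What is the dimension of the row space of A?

Row reduce to echelon form.
R2 ← R2 − (1/4)·R1: [0, -39/4, 9, 1/4, -21/2]
R3 ← R3 − (1/8)·R1: [0, 21/8, -3, -19/8, 9/4]
R4 ← R4 + (9/8)·R1: [0, -45/8, 5, -5/8, -25/4]
R3 ← R3 + (7/26)·R2: [0, 0, -15/26, -30/13, -15/26]
R4 ← R4 − (15/26)·R2: [0, 0, -5/26, -10/13, -5/26]
R4 ← R4 − (1/3)·R3: [0, 0, 0, 0, 0]
Echelon form has 3 nonzero rows, so rank(A) = 3.
The row space has dimension equal to the rank: 3.

3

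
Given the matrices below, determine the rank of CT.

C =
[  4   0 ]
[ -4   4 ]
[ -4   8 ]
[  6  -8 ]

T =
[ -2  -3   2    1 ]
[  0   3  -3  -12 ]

2

First compute CT:
[[ -8, -12,   8,   4],
 [  8,  24, -20, -52],
 [  8,  36, -32, -100],
 [-12, -42,  36, 102]]
Now row reduce the product.
R2 ← R2 + R1: [0, 12, -12, -48]
R3 ← R3 + R1: [0, 24, -24, -96]
R4 ← R4 − (3/2)·R1: [0, -24, 24, 96]
R3 ← R3 − (2)·R2: [0, 0, 0, 0]
R4 ← R4 + (2)·R2: [0, 0, 0, 0]
2 nonzero rows, so rank(CT) = 2.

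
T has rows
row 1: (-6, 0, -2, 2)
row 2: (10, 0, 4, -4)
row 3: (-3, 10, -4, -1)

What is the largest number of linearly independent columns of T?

Row reduce to echelon form.
R2 ← R2 + (5/3)·R1: [0, 0, 2/3, -2/3]
R3 ← R3 − (1/2)·R1: [0, 10, -3, -2]
Swap R2 ↔ R3
Echelon form has 3 nonzero rows, so rank(T) = 3.
The rank gives the maximum number of linearly independent columns: 3.

3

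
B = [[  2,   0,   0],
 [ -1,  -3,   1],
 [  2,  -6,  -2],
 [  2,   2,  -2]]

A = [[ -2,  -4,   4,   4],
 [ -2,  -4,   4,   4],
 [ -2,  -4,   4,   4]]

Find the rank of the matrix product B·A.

1

First compute BA:
[[ -4,  -8,   8,   8],
 [  6,  12, -12, -12],
 [ 12,  24, -24, -24],
 [ -4,  -8,   8,   8]]
Now row reduce the product.
R2 ← R2 + (3/2)·R1: [0, 0, 0, 0]
R3 ← R3 + (3)·R1: [0, 0, 0, 0]
R4 ← R4 − R1: [0, 0, 0, 0]
1 nonzero row, so rank(BA) = 1.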